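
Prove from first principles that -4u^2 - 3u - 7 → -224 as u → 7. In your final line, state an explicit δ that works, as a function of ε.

Let ε > 0 be given. We want δ > 0 such that 0 < |u − 7| < δ implies |(-4u^2 - 3u - 7) + 224| < ε.
(-4u^2 - 3u - 7) + 224 = -4u^2 - 3u + 217 = (u − 7)(-4u - 31).
So |(-4u^2 - 3u - 7) + 224| = |u − 7|·|-4u - 31|.
Assume first that |u − 7| < 2, so |u| < 9. Then |-4u - 31| ≤ 4·9 + 31 = 67.
Hence |(-4u^2 - 3u - 7) + 224| ≤ 67|u − 7| < ε provided |u − 7| < ε/67.
Take δ = min(2, ε/67). Then 0 < |u − 7| < δ gives both |u − 7| < 2 and |u − 7| < ε/67, so |(-4u^2 - 3u - 7) + 224| < ε.

δ = min(2, ε/67)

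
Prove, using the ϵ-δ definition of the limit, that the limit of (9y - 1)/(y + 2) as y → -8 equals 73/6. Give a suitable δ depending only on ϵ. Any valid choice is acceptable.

δ = min(3, (18/19)ϵ)

Let ϵ > 0 be given. We want δ > 0 with 0 < |y + 8| < δ ⇒ |(9y - 1)/(y + 2) − (73/6)| < ϵ.
Combining over a common denominator, (9y - 1)/(y + 2) − (73/6) = [(9y - 1)·(-6) − (-73)·(y + 2)] / [(-6)·(y + 2)] = 19(y + 8) / ((-6)(y + 2)).
So |(9y - 1)/(y + 2) − (73/6)| = 19|y + 8| / (6·|y + 2|).
Require δ ≤ 3, so |y + 2| ≥ |-6| − |y + 8| > 6 − 3 = 3.
Hence |(9y - 1)/(y + 2) − (73/6)| < 19|y + 8|/(6·3) = (19/18)|y + 8|, which is < ϵ once |y + 8| < (18/19)ϵ.
Take δ = min(3, (18/19)ϵ). Then 0 < |y + 8| < δ forces both bounds, so |(9y - 1)/(y + 2) − (73/6)| < ϵ.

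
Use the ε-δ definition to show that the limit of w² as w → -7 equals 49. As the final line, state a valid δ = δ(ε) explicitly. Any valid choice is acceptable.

Let ε > 0. We seek δ > 0 with 0 < |w + 7| < δ ⇒ |w² − 49| < ε.
Factor: w² − 49 = (w + 7)(w - 7), so |w² − 49| = |w + 7|·|w - 7|.
Restrict δ ≤ 2. Then |w + 7| < 2 gives |w| < 9, so by the triangle inequality |w - 7| ≤ 9 + 7 = 16.
Hence |w² − 49| ≤ 16|w + 7|, which is < ε once |w + 7| < ε/16.
Take δ = min(2, ε/16). If 0 < |w + 7| < δ then both bounds hold and |w² − 49| ≤ 16|w + 7| < 16·(ε/16) = ε.

δ = min(2, ε/16)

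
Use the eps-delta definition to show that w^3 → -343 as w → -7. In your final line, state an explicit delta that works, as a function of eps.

Let eps > 0. We seek delta > 0 with 0 < |w + 7| < delta ⇒ |w^3 + 343| < eps.
Factor: w^3 + 343 = (w + 7)(w^2 - 7w + 49), so |w^3 + 343| = |w + 7|·|w^2 - 7w + 49|.
Impose delta ≤ 1 so that |w| < 8; then |w^2 - 7w + 49| ≤ 169.
Hence |w^3 + 343| ≤ 169|w + 7|, which is < eps once |w + 7| < eps/169.
Take delta = min(1, eps/169). If 0 < |w + 7| < delta then both bounds hold and |w^3 + 343| ≤ 169|w + 7| < 169·(eps/169) = eps.

delta = min(1, eps/169)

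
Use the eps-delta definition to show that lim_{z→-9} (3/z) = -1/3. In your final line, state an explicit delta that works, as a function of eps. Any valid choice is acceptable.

delta = min(9/2, (27/2)eps)

Let eps > 0. We seek delta > 0 such that 0 < |z + 9| < delta implies |3/z + 1/3| < eps.
|3/z + 1/3| = 3·|-9 − z|/(9·|z|) = 3|z + 9|/(9|z|).
Require delta ≤ 9/2 so that |z| > 9 − 9/2 = 9/2, hence 9|z| > 81/2.
Then |3/z + 1/3| < 3|z + 9|/(81/2), which is < eps when |z + 9| < (27/2)eps.
Take delta = min(9/2, (27/2)eps). Then 0 < |z + 9| < delta gives both |z + 9| < 9/2 and |z + 9| < (27/2)eps, so |3/z + 1/3| < eps.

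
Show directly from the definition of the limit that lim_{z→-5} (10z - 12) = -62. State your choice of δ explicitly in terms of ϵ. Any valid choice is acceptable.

Let ϵ > 0. We need δ > 0 so that 0 < |z + 5| < δ implies |(10z - 12) + 62| < ϵ.
|(10z - 12) + 62| = |10z + 50| = 10|z + 5|.
So 10|z + 5| < ϵ exactly when |z + 5| < ϵ/10.
Choosing δ = ϵ/10 gives |(10z - 12) + 62| = 10|z + 5| < ϵ whenever |z + 5| < δ.

δ = ϵ/10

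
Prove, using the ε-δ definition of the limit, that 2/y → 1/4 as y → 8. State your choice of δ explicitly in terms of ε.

δ = min(4, 16ε)

Let ε > 0. We seek δ > 0 such that 0 < |y − 8| < δ implies |2/y − (1/4)| < ε.
|2/y − (1/4)| = 2·|8 − y|/(8·|y|) = 2|y − 8|/(8|y|).
Restrict δ ≤ 4. Then |y − 8| < 4 gives |y| > 4, so 8|y| > 32.
Then |2/y − (1/4)| < 2|y − 8|/32, which is < ε when |y − 8| < 16ε.
Take δ = min(4, 16ε). Then 0 < |y − 8| < δ gives both |y − 8| < 4 and |y − 8| < 16ε, so |2/y − (1/4)| < ε.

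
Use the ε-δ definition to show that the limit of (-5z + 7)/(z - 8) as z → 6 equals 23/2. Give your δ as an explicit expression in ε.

Let ε > 0. We want δ > 0 with 0 < |z − 6| < δ ⇒ |(-5z + 7)/(z - 8) − (23/2)| < ε.
Combining over a common denominator, (-5z + 7)/(z - 8) − (23/2) = [(-5z + 7)·(-2) − (-23)·(z - 8)] / [(-2)·(z - 8)] = 33(z − 6) / ((-2)(z - 8)).
So |(-5z + 7)/(z - 8) − (23/2)| = 33|z − 6| / (2·|z − 8|).
Restrict δ ≤ 1. Then |z − 6| < 1 gives |z − 8| = |(z − 6) + (-2)| ≥ 2 − 1 = 1.
Hence |(-5z + 7)/(z - 8) − (23/2)| < 33|z − 6|/(2·1) = (33/2)|z − 6|, which is < ε once |z − 6| < (2/33)ε.
Take δ = min(1, (2/33)ε). Then 0 < |z − 6| < δ forces both bounds, so |(-5z + 7)/(z - 8) − (23/2)| < ε.

δ = min(1, (2/33)ε)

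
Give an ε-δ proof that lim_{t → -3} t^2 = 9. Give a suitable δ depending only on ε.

δ = min(2, ε/8)

Suppose ε > 0. We seek δ > 0 with 0 < |t + 3| < δ ⇒ |t^2 − 9| < ε.
Factor: t^2 − 9 = (t + 3)(t - 3), so |t^2 − 9| = |t + 3|·|t - 3|.
Restrict δ ≤ 2. Then |t + 3| < 2 gives |t| < 5, so by the triangle inequality |t - 3| ≤ 5 + 3 = 8.
Hence |t^2 − 9| ≤ 8|t + 3|, which is < ε once |t + 3| < ε/8.
Take δ = min(2, ε/8). If 0 < |t + 3| < δ then both bounds hold and |t^2 − 9| ≤ 8|t + 3| < 8·(ε/8) = ε.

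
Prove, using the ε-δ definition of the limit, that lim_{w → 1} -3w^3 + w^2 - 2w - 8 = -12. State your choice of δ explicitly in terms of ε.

Let ε > 0 be given. We want δ > 0 such that 0 < |w − 1| < δ implies |(-3w^3 + w^2 - 2w - 8) + 12| < ε.
(-3w^3 + w^2 - 2w - 8) + 12 = -3w^3 + w^2 - 2w + 4 = (w − 1)(-3w^2 - 2w - 4).
So |(-3w^3 + w^2 - 2w - 8) + 12| = |w − 1|·|-3w^2 - 2w - 4|.
Require δ ≤ 1. Then |w − 1| < 1 gives |w| < 2, and by the triangle inequality |-3w^2 - 2w - 4| ≤ 3·2^2 + 2·2 + 4 = 20.
Hence |(-3w^3 + w^2 - 2w - 8) + 12| ≤ 20|w − 1| < ε provided |w − 1| < ε/20.
Take δ = min(1, ε/20). Then 0 < |w − 1| < δ gives both |w − 1| < 1 and |w − 1| < ε/20, so |(-3w^3 + w^2 - 2w - 8) + 12| < ε.

δ = min(1, ε/20)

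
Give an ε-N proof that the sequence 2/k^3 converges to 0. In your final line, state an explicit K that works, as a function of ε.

K = (2/ε)^{1/3}

Let ε > 0 be given. For k ≥ 1, |2/k^3 − 0| = 2/k^3.
2/k^3 < ε ⇔ k^3 > 2/ε ⇔ k > (2/ε)^{1/3}.
Take K = (2/ε)^{1/3}. Then k > K implies 2/k^3 < ε.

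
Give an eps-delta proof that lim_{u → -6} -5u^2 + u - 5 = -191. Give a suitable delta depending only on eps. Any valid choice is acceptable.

delta = min(2, eps/71)

Let eps > 0. We want delta > 0 such that 0 < |u + 6| < delta implies |(-5u^2 + u - 5) + 191| < eps.
(-5u^2 + u - 5) + 191 = -5u^2 + u + 186 = (u + 6)(-5u + 31).
So |(-5u^2 + u - 5) + 191| = |u + 6|·|-5u + 31|.
Assume first that |u + 6| < 2, so |u| < 8. Then |-5u + 31| ≤ 5·8 + 31 = 71.
Hence |(-5u^2 + u - 5) + 191| ≤ 71|u + 6| < eps provided |u + 6| < eps/71.
Choosing delta = min(2, eps/71) ensures both conditions, hence |(-5u^2 + u - 5) + 191| < eps.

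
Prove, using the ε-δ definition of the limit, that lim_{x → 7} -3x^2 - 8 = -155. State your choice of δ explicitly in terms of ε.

Suppose ε > 0. We want δ > 0 such that 0 < |x − 7| < δ implies |(-3x^2 - 8) + 155| < ε.
(-3x^2 - 8) + 155 = -3x^2 + 147 = (x − 7)(-3x - 21).
So |(-3x^2 - 8) + 155| = |x − 7|·|-3x - 21|.
Assume first that |x − 7| < 1, so |x| < 8. Then |-3x - 21| ≤ 3·8 + 21 = 45.
Hence |(-3x^2 - 8) + 155| ≤ 45|x − 7| < ε provided |x − 7| < ε/45.
Take δ = min(1, ε/45). Then 0 < |x − 7| < δ gives both |x − 7| < 1 and |x − 7| < ε/45, so |(-3x^2 - 8) + 155| < ε.

δ = min(1, ε/45)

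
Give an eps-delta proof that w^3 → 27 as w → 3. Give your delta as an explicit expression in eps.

Fix eps > 0. We seek delta > 0 with 0 < |w − 3| < delta ⇒ |w^3 − 27| < eps.
Factor: w^3 − 27 = (w − 3)(w^2 + 3w + 9), so |w^3 − 27| = |w − 3|·|w^2 + 3w + 9|.
Restrict delta ≤ 1. Then |w − 3| < 1 gives |w| < 4, so by the triangle inequality |w^2 + 3w + 9| ≤ 4^2 + 3·4 + 9 = 37.
Hence |w^3 − 27| ≤ 37|w − 3|, which is < eps once |w − 3| < eps/37.
Take delta = min(1, eps/37). If 0 < |w − 3| < delta then both bounds hold and |w^3 − 27| ≤ 37|w − 3| < 37·(eps/37) = eps.

delta = min(1, eps/37)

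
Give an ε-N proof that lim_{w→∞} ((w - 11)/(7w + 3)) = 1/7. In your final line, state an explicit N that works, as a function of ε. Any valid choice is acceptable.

N = (80/49)/ε

Let ε > 0. We seek N > 0 such that w > N implies |(w - 11)/(7w + 3) − (1/7)| < ε.
(w - 11)/(7w + 3) − (1/7) = (7(w - 11) − (7w + 3)) / (7(7w + 3)) = -80/(7(7w + 3)).
For w > 0 we have 7w + 3 > 7w, so |(w - 11)/(7w + 3) − (1/7)| = 80/(7(7w + 3)) < 80/(7·7w) = (80/49)/w.
Thus |(w - 11)/(7w + 3) − (1/7)| < ε whenever w > (80/49)/ε.
Take N = (80/49)/ε. If w > N then |(w - 11)/(7w + 3) − (1/7)| < (80/49)/w < ε.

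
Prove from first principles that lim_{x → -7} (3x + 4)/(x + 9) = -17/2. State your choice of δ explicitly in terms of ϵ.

Let ϵ > 0. We want δ > 0 with 0 < |x + 7| < δ ⇒ |(3x + 4)/(x + 9) + 17/2| < ϵ.
Combining over a common denominator, (3x + 4)/(x + 9) + 17/2 = [(3x + 4)·2 − (-17)·(x + 9)] / [2·(x + 9)] = 23(x + 7) / (2(x + 9)).
So |(3x + 4)/(x + 9) + 17/2| = 23|x + 7| / (2·|x + 9|).
Require δ ≤ 1, so |x + 9| ≥ |2| − |x + 7| > 2 − 1 = 1.
Hence |(3x + 4)/(x + 9) + 17/2| < 23|x + 7|/(2·1) = (23/2)|x + 7|, which is < ϵ once |x + 7| < (2/23)ϵ.
Take δ = min(1, (2/23)ϵ). Then 0 < |x + 7| < δ forces both bounds, so |(3x + 4)/(x + 9) + 17/2| < ϵ.

δ = min(1, (2/23)ϵ)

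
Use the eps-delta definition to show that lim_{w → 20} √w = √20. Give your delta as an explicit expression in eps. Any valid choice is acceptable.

delta = min(20, √20·eps)

Fix eps > 0. We want delta > 0 such that 0 < |w − 20| < delta implies |√w − √20| < eps.
Multiplying by the conjugate, |√w − √20| = |w − 20|/(√w + √20).
Restrict delta ≤ 20 so that |w − 20| < 20 forces w > 0, and then √w + √20 > √20.
Hence |√w − √20| < |w − 20|/√20, which is < eps once |w − 20| < √20·eps.
Take delta = min(20, √20·eps). If 0 < |w − 20| < delta then w > 0 and |√w − √20| < |w − 20|/√20 < eps.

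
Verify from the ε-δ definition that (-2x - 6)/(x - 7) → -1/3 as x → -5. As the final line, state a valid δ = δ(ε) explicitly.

δ = min(6, (18/5)ε)

Fix ε > 0. We want δ > 0 with 0 < |x + 5| < δ ⇒ |(-2x - 6)/(x - 7) + 1/3| < ε.
Combining over a common denominator, (-2x - 6)/(x - 7) + 1/3 = [(-2x - 6)·(-12) − 4·(x - 7)] / [(-12)·(x - 7)] = 20(x + 5) / ((-12)(x - 7)).
So |(-2x - 6)/(x - 7) + 1/3| = 20|x + 5| / (12·|x − 7|).
Require δ ≤ 6, so |x − 7| ≥ |-12| − |x + 5| > 12 − 6 = 6.
Hence |(-2x - 6)/(x - 7) + 1/3| < 20|x + 5|/(12·6) = (5/18)|x + 5|, which is < ε once |x + 5| < (18/5)ε.
Take δ = min(6, (18/5)ε). Then 0 < |x + 5| < δ forces both bounds, so |(-2x - 6)/(x - 7) + 1/3| < ε.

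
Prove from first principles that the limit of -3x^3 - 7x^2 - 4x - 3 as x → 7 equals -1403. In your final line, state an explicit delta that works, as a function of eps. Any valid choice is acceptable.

Suppose eps > 0. We want delta > 0 such that 0 < |x − 7| < delta implies |(-3x^3 - 7x^2 - 4x - 3) + 1403| < eps.
(-3x^3 - 7x^2 - 4x - 3) + 1403 = -3x^3 - 7x^2 - 4x + 1400 = (x − 7)(-3x^2 - 28x - 200).
So |(-3x^3 - 7x^2 - 4x - 3) + 1403| = |x − 7|·|-3x^2 - 28x - 200|.
Assume first that |x − 7| < 1, so |x| < 8. Then |-3x^2 - 28x - 200| ≤ 3·8^2 + 28·8 + 200 = 616.
Hence |(-3x^3 - 7x^2 - 4x - 3) + 1403| ≤ 616|x − 7| < eps provided |x − 7| < eps/616.
Choosing delta = min(1, eps/616) ensures both conditions, hence |(-3x^3 - 7x^2 - 4x - 3) + 1403| < eps.

delta = min(1, eps/616)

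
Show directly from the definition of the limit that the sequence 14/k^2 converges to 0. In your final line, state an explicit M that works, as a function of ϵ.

M = (14/ϵ)^{1/2}

Fix ϵ > 0. For k ≥ 1, |14/k^2 − 0| = 14/k^2.
14/k^2 < ϵ ⇔ k^2 > 14/ϵ ⇔ k > (14/ϵ)^{1/2}.
Take M = (14/ϵ)^{1/2}. Then k > M implies 14/k^2 < ϵ.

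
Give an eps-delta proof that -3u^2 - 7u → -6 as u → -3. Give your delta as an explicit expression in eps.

Fix eps > 0. We want delta > 0 such that 0 < |u + 3| < delta implies |(-3u^2 - 7u) + 6| < eps.
(-3u^2 - 7u) + 6 = -3u^2 - 7u + 6 = (u + 3)(-3u + 2).
So |(-3u^2 - 7u) + 6| = |u + 3|·|-3u + 2|.
Require delta ≤ 1. Then |u + 3| < 1 gives |u| < 4, and by the triangle inequality |-3u + 2| ≤ 3·4 + 2 = 14.
Hence |(-3u^2 - 7u) + 6| ≤ 14|u + 3| < eps provided |u + 3| < eps/14.
Choosing delta = min(1, eps/14) ensures both conditions, hence |(-3u^2 - 7u) + 6| < eps.

delta = min(1, eps/14)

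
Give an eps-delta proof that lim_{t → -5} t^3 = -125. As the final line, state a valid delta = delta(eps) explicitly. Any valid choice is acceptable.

Let eps > 0. We seek delta > 0 with 0 < |t + 5| < delta ⇒ |t^3 + 125| < eps.
Factor: t^3 + 125 = (t + 5)(t^2 - 5t + 25), so |t^3 + 125| = |t + 5|·|t^2 - 5t + 25|.
Restrict delta ≤ 1. Then |t + 5| < 1 gives |t| < 6, so by the triangle inequality |t^2 - 5t + 25| ≤ 6^2 + 5·6 + 25 = 91.
Hence |t^3 + 125| ≤ 91|t + 5|, which is < eps once |t + 5| < eps/91.
Take delta = min(1, eps/91). If 0 < |t + 5| < delta then both bounds hold and |t^3 + 125| ≤ 91|t + 5| < 91·(eps/91) = eps.

delta = min(1, eps/91)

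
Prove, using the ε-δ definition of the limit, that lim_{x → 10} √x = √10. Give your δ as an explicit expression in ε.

Fix ε > 0. We want δ > 0 such that 0 < |x − 10| < δ implies |√x − √10| < ε.
Multiplying by the conjugate, |√x − √10| = |x − 10|/(√x + √10).
Restrict δ ≤ 10 so that |x − 10| < 10 forces x > 0, and then √x + √10 > √10.
Hence |√x − √10| < |x − 10|/√10, which is < ε once |x − 10| < √10·ε.
Take δ = min(10, √10·ε). If 0 < |x − 10| < δ then x > 0 and |√x − √10| < |x − 10|/√10 < ε.

δ = min(10, √10·ε)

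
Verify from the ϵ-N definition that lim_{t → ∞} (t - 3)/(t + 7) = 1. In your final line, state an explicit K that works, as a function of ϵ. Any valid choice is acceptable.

K = 10/ϵ

Let ϵ > 0. We seek K > 0 such that t > K implies |(t - 3)/(t + 7) − 1| < ϵ.
(t - 3)/(t + 7) − 1 = ((t - 3) − (t + 7)) / ((t + 7)) = -10/((t + 7)).
For t > 0 we have t + 7 > t, so |(t - 3)/(t + 7) − 1| = 10/((t + 7)) < 10/(t) = 10/t.
Thus |(t - 3)/(t + 7) − 1| < ϵ whenever t > 10/ϵ.
Take K = 10/ϵ. If t > K then |(t - 3)/(t + 7) − 1| < 10/t < ϵ.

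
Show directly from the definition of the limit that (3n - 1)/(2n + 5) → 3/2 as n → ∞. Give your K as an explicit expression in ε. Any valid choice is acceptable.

Let ε > 0. For n ≥ 1, |(3n - 1)/(2n + 5) − (3/2)| = |-17|/(2(2n + 5)) = 17/(2(2n + 5)).
Since 2n + 5 ≥ 2n for n ≥ 1, this is ≤ 17/(2·2n) = (17/4)/n.
So |(3n - 1)/(2n + 5) − (3/2)| < ε whenever n > (17/4)/ε.
Take K = (17/4)/ε. If n > K then |(3n - 1)/(2n + 5) − (3/2)| ≤ (17/4)/n < ε.

K = (17/4)/ε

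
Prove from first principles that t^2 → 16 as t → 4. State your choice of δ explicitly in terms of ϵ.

Fix ϵ > 0. We seek δ > 0 with 0 < |t − 4| < δ ⇒ |t^2 − 16| < ϵ.
Factor: t^2 − 16 = (t − 4)(t + 4), so |t^2 − 16| = |t − 4|·|t + 4|.
Restrict δ ≤ 1. Then |t − 4| < 1 gives |t| < 5, so by the triangle inequality |t + 4| ≤ 5 + 4 = 9.
Hence |t^2 − 16| ≤ 9|t − 4|, which is < ϵ once |t − 4| < ϵ/9.
Take δ = min(1, ϵ/9). If 0 < |t − 4| < δ then both bounds hold and |t^2 − 16| ≤ 9|t − 4| < 9·(ϵ/9) = ϵ.

δ = min(1, ϵ/9)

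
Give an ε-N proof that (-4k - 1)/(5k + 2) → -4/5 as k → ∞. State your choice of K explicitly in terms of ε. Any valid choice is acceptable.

K = (3/25)/ε

Let ε > 0 be given. For k ≥ 1, |(-4k - 1)/(5k + 2) + 4/5| = |3|/(5(5k + 2)) = 3/(5(5k + 2)).
Since 5k + 2 ≥ 5k for k ≥ 1, this is ≤ 3/(5·5k) = (3/25)/k.
So |(-4k - 1)/(5k + 2) + 4/5| < ε whenever k > (3/25)/ε.
Take K = (3/25)/ε. If k > K then |(-4k - 1)/(5k + 2) + 4/5| ≤ (3/25)/k < ε.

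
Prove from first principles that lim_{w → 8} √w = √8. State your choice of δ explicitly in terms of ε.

δ = min(8, √8·ε)

Suppose ε > 0. We want δ > 0 such that 0 < |w − 8| < δ implies |√w − √8| < ε.
Rationalise: √w − √8 = (w − 8)/(√w + √8), so |√w − √8| = |w − 8|/(√w + √8).
Restrict δ ≤ 8 so that |w − 8| < 8 forces w > 0, and then √w + √8 > √8.
Hence |√w − √8| < |w − 8|/√8, which is < ε once |w − 8| < √8·ε.
Take δ = min(8, √8·ε). If 0 < |w − 8| < δ then w > 0 and |√w − √8| < |w − 8|/√8 < ε.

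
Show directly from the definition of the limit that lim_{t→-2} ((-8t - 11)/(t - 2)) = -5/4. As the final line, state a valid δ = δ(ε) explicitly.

Suppose ε > 0. We want δ > 0 with 0 < |t + 2| < δ ⇒ |(-8t - 11)/(t - 2) + 5/4| < ε.
Combining over a common denominator, (-8t - 11)/(t - 2) + 5/4 = [(-8t - 11)·(-4) − 5·(t - 2)] / [(-4)·(t - 2)] = 27(t + 2) / ((-4)(t - 2)).
So |(-8t - 11)/(t - 2) + 5/4| = 27|t + 2| / (4·|t − 2|).
Require δ ≤ 2, so |t − 2| ≥ |-4| − |t + 2| > 4 − 2 = 2.
Hence |(-8t - 11)/(t - 2) + 5/4| < 27|t + 2|/(4·2) = (27/8)|t + 2|, which is < ε once |t + 2| < (8/27)ε.
Take δ = min(2, (8/27)ε). Then 0 < |t + 2| < δ forces both bounds, so |(-8t - 11)/(t - 2) + 5/4| < ε.

δ = min(2, (8/27)ε)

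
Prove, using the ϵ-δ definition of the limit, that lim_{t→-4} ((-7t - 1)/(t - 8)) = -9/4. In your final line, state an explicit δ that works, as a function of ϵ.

Suppose ϵ > 0. We want δ > 0 with 0 < |t + 4| < δ ⇒ |(-7t - 1)/(t - 8) + 9/4| < ϵ.
Combining over a common denominator, (-7t - 1)/(t - 8) + 9/4 = [(-7t - 1)·(-12) − 27·(t - 8)] / [(-12)·(t - 8)] = 57(t + 4) / ((-12)(t - 8)).
So |(-7t - 1)/(t - 8) + 9/4| = 57|t + 4| / (12·|t − 8|).
Require δ ≤ 6, so |t − 8| ≥ |-12| − |t + 4| > 12 − 6 = 6.
Hence |(-7t - 1)/(t - 8) + 9/4| < 57|t + 4|/(12·6) = (19/24)|t + 4|, which is < ϵ once |t + 4| < (24/19)ϵ.
Take δ = min(6, (24/19)ϵ). Then 0 < |t + 4| < δ forces both bounds, so |(-7t - 1)/(t - 8) + 9/4| < ϵ.

δ = min(6, (24/19)ϵ)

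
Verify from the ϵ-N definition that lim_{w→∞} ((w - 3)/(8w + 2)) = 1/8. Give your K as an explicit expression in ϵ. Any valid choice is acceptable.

Suppose ϵ > 0. We seek K > 0 such that w > K implies |(w - 3)/(8w + 2) − (1/8)| < ϵ.
(w - 3)/(8w + 2) − (1/8) = (8(w - 3) − (8w + 2)) / (8(8w + 2)) = -26/(8(8w + 2)).
For w > 0 we have 8w + 2 > 8w, so |(w - 3)/(8w + 2) − (1/8)| = 26/(8(8w + 2)) < 26/(8·8w) = (13/32)/w.
Thus |(w - 3)/(8w + 2) − (1/8)| < ϵ whenever w > (13/32)/ϵ.
Take K = (13/32)/ϵ. If w > K then |(w - 3)/(8w + 2) − (1/8)| < (13/32)/w < ϵ.

K = (13/32)/ϵ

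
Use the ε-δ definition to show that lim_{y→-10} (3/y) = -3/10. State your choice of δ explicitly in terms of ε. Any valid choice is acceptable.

δ = min(5, (50/3)ε)

Fix ε > 0. We seek δ > 0 such that 0 < |y + 10| < δ implies |3/y + 3/10| < ε.
|3/y + 3/10| = 3·|-10 − y|/(10·|y|) = 3|y + 10|/(10|y|).
Restrict δ ≤ 5. Then |y + 10| < 5 gives |y| > 5, so 10|y| > 50.
Then |3/y + 3/10| < 3|y + 10|/50, which is < ε when |y + 10| < (50/3)ε.
Take δ = min(5, (50/3)ε). Then 0 < |y + 10| < δ gives both |y + 10| < 5 and |y + 10| < (50/3)ε, so |3/y + 3/10| < ε.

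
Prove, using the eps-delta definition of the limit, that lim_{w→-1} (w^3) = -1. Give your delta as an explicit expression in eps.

Suppose eps > 0. We seek delta > 0 with 0 < |w + 1| < delta ⇒ |w^3 + 1| < eps.
Factor: w^3 + 1 = (w + 1)(w^2 - w + 1), so |w^3 + 1| = |w + 1|·|w^2 - w + 1|.
Impose delta ≤ 1 so that |w| < 2; then |w^2 - w + 1| ≤ 7.
Hence |w^3 + 1| ≤ 7|w + 1|, which is < eps once |w + 1| < eps/7.
Take delta = min(1, eps/7). If 0 < |w + 1| < delta then both bounds hold and |w^3 + 1| ≤ 7|w + 1| < 7·(eps/7) = eps.

delta = min(1, eps/7)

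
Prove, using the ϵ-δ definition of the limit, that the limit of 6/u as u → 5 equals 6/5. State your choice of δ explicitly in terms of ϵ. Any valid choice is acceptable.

δ = min(5/2, (25/12)ϵ)

Fix ϵ > 0. We seek δ > 0 such that 0 < |u − 5| < δ implies |6/u − (6/5)| < ϵ.
|6/u − (6/5)| = 6·|5 − u|/(5·|u|) = 6|u − 5|/(5|u|).
Require δ ≤ 5/2 so that |u| > 5 − 5/2 = 5/2, hence 5|u| > 25/2.
Then |6/u − (6/5)| < 6|u − 5|/(25/2), which is < ϵ when |u − 5| < (25/12)ϵ.
Take δ = min(5/2, (25/12)ϵ). Then 0 < |u − 5| < δ gives both |u − 5| < 5/2 and |u − 5| < (25/12)ϵ, so |6/u − (6/5)| < ϵ.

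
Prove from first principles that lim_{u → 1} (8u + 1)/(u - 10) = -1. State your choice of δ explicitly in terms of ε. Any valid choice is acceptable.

Suppose ε > 0. We want δ > 0 with 0 < |u − 1| < δ ⇒ |(8u + 1)/(u - 10) + 1| < ε.
Combining over a common denominator, (8u + 1)/(u - 10) + 1 = [(8u + 1)·(-9) − 9·(u - 10)] / [(-9)·(u - 10)] = -81(u − 1) / ((-9)(u - 10)).
So |(8u + 1)/(u - 10) + 1| = 81|u − 1| / (9·|u − 10|).
Restrict δ ≤ 9/2. Then |u − 1| < 9/2 gives |u − 10| = |(u − 1) + (-9)| ≥ 9 − 9/2 = 9/2.
Hence |(8u + 1)/(u - 10) + 1| < 81|u − 1|/(9·(9/2)) = 2|u − 1|, which is < ε once |u − 1| < (1/2)ε.
Take δ = min(9/2, (1/2)ε). Then 0 < |u − 1| < δ forces both bounds, so |(8u + 1)/(u - 10) + 1| < ε.

δ = min(9/2, (1/2)ε)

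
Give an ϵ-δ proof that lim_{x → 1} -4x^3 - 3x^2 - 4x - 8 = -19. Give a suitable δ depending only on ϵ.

δ = min(1, ϵ/41)

Let ϵ > 0 be given. We want δ > 0 such that 0 < |x − 1| < δ implies |(-4x^3 - 3x^2 - 4x - 8) + 19| < ϵ.
(-4x^3 - 3x^2 - 4x - 8) + 19 = -4x^3 - 3x^2 - 4x + 11 = (x − 1)(-4x^2 - 7x - 11).
So |(-4x^3 - 3x^2 - 4x - 8) + 19| = |x − 1|·|-4x^2 - 7x - 11|.
Assume first that |x − 1| < 1, so |x| < 2. Then |-4x^2 - 7x - 11| ≤ 4·2^2 + 7·2 + 11 = 41.
Hence |(-4x^3 - 3x^2 - 4x - 8) + 19| ≤ 41|x − 1| < ϵ provided |x − 1| < ϵ/41.
Choosing δ = min(1, ϵ/41) ensures both conditions, hence |(-4x^3 - 3x^2 - 4x - 8) + 19| < ϵ.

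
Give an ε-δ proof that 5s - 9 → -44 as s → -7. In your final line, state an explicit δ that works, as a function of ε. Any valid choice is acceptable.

δ = ε/5

Let ε > 0. We need δ > 0 so that 0 < |s + 7| < δ implies |(5s - 9) + 44| < ε.
|(5s - 9) + 44| = |5s + 35| = 5|s + 7|.
Thus it suffices that |s + 7| < ε/5.
Choosing δ = ε/5 gives |(5s - 9) + 44| = 5|s + 7| < ε whenever |s + 7| < δ.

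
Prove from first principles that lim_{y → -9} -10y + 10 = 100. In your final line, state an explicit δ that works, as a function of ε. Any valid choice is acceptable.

Let ε > 0 be given. We need δ > 0 so that 0 < |y + 9| < δ implies |(-10y + 10) − 100| < ε.
|(-10y + 10) − 100| = |-10y - 90| = 10|y + 9|.
Thus it suffices that |y + 9| < ε/10.
Choosing δ = ε/10 gives |(-10y + 10) − 100| = 10|y + 9| < ε whenever |y + 9| < δ.

δ = ε/10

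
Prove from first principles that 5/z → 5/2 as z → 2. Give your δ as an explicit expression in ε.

Let ε > 0 be given. We seek δ > 0 such that 0 < |z − 2| < δ implies |5/z − (5/2)| < ε.
|5/z − (5/2)| = 5·|2 − z|/(2·|z|) = 5|z − 2|/(2|z|).
Require δ ≤ 1 so that |z| > 2 − 1 = 1, hence 2|z| > 2.
Then |5/z − (5/2)| < 5|z − 2|/2, which is < ε when |z − 2| < (2/5)ε.
Take δ = min(1, (2/5)ε). Then 0 < |z − 2| < δ gives both |z − 2| < 1 and |z − 2| < (2/5)ε, so |5/z − (5/2)| < ε.

δ = min(1, (2/5)ε)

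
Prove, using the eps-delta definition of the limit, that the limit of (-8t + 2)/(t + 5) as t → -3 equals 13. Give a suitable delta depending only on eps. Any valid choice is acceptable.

delta = min(1, (1/21)eps)

Let eps > 0. We want delta > 0 with 0 < |t + 3| < delta ⇒ |(-8t + 2)/(t + 5) − 13| < eps.
Combining over a common denominator, (-8t + 2)/(t + 5) − 13 = [(-8t + 2)·2 − 26·(t + 5)] / [2·(t + 5)] = -42(t + 3) / (2(t + 5)).
So |(-8t + 2)/(t + 5) − 13| = 42|t + 3| / (2·|t + 5|).
Restrict delta ≤ 1. Then |t + 3| < 1 gives |t + 5| = |(t + 3) + 2| ≥ 2 − 1 = 1.
Hence |(-8t + 2)/(t + 5) − 13| < 42|t + 3|/(2·1) = 21|t + 3|, which is < eps once |t + 3| < (1/21)eps.
Take delta = min(1, (1/21)eps). Then 0 < |t + 3| < delta forces both bounds, so |(-8t + 2)/(t + 5) − 13| < eps.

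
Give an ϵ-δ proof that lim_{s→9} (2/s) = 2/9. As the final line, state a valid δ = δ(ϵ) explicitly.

δ = min(9/2, (81/4)ϵ)

Let ϵ > 0. We seek δ > 0 such that 0 < |s − 9| < δ implies |2/s − (2/9)| < ϵ.
|2/s − (2/9)| = 2·|9 − s|/(9·|s|) = 2|s − 9|/(9|s|).
Restrict δ ≤ 9/2. Then |s − 9| < 9/2 gives |s| > 9/2, so 9|s| > 81/2.
Then |2/s − (2/9)| < 2|s − 9|/(81/2), which is < ϵ when |s − 9| < (81/4)ϵ.
Take δ = min(9/2, (81/4)ϵ). Then 0 < |s − 9| < δ gives both |s − 9| < 9/2 and |s − 9| < (81/4)ϵ, so |2/s − (2/9)| < ϵ.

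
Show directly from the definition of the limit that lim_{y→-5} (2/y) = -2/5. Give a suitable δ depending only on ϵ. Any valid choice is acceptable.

Fix ϵ > 0. We seek δ > 0 such that 0 < |y + 5| < δ implies |2/y + 2/5| < ϵ.
|2/y + 2/5| = 2·|-5 − y|/(5·|y|) = 2|y + 5|/(5|y|).
Require δ ≤ 5/2 so that |y| > 5 − 5/2 = 5/2, hence 5|y| > 25/2.
Then |2/y + 2/5| < 2|y + 5|/(25/2), which is < ϵ when |y + 5| < (25/4)ϵ.
Take δ = min(5/2, (25/4)ϵ). Then 0 < |y + 5| < δ gives both |y + 5| < 5/2 and |y + 5| < (25/4)ϵ, so |2/y + 2/5| < ϵ.

δ = min(5/2, (25/4)ϵ)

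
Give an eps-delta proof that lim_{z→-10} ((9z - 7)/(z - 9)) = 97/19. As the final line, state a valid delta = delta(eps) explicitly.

delta = min(19/2, (361/148)eps)

Suppose eps > 0. We want delta > 0 with 0 < |z + 10| < delta ⇒ |(9z - 7)/(z - 9) − (97/19)| < eps.
Combining over a common denominator, (9z - 7)/(z - 9) − (97/19) = [(9z - 7)·(-19) − (-97)·(z - 9)] / [(-19)·(z - 9)] = -74(z + 10) / ((-19)(z - 9)).
So |(9z - 7)/(z - 9) − (97/19)| = 74|z + 10| / (19·|z − 9|).
Restrict delta ≤ 19/2. Then |z + 10| < 19/2 gives |z − 9| = |(z + 10) + (-19)| ≥ 19 − 19/2 = 19/2.
Hence |(9z - 7)/(z - 9) − (97/19)| < 74|z + 10|/(19·(19/2)) = (148/361)|z + 10|, which is < eps once |z + 10| < (361/148)eps.
Take delta = min(19/2, (361/148)eps). Then 0 < |z + 10| < delta forces both bounds, so |(9z - 7)/(z - 9) − (97/19)| < eps.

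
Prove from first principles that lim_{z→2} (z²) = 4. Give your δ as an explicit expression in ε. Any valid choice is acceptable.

δ = min(1, ε/5)

Suppose ε > 0. We seek δ > 0 with 0 < |z − 2| < δ ⇒ |z² − 4| < ε.
Factor: z² − 4 = (z − 2)(z + 2), so |z² − 4| = |z − 2|·|z + 2|.
Restrict δ ≤ 1. Then |z − 2| < 1 gives |z| < 3, so by the triangle inequality |z + 2| ≤ 3 + 2 = 5.
Hence |z² − 4| ≤ 5|z − 2|, which is < ε once |z − 2| < ε/5.
Take δ = min(1, ε/5). If 0 < |z − 2| < δ then both bounds hold and |z² − 4| ≤ 5|z − 2| < 5·(ε/5) = ε.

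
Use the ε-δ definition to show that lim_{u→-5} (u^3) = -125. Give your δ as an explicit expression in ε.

δ = min(1, ε/91)

Let ε > 0 be given. We seek δ > 0 with 0 < |u + 5| < δ ⇒ |u^3 + 125| < ε.
Factor: u^3 + 125 = (u + 5)(u^2 - 5u + 25), so |u^3 + 125| = |u + 5|·|u^2 - 5u + 25|.
Impose δ ≤ 1 so that |u| < 6; then |u^2 - 5u + 25| ≤ 91.
Hence |u^3 + 125| ≤ 91|u + 5|, which is < ε once |u + 5| < ε/91.
Take δ = min(1, ε/91). If 0 < |u + 5| < δ then both bounds hold and |u^3 + 125| ≤ 91|u + 5| < 91·(ε/91) = ε.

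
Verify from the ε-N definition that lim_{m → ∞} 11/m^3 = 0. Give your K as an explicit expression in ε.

Let ε > 0. For m ≥ 1, |11/m^3 − 0| = 11/m^3.
11/m^3 < ε ⇔ m^3 > 11/ε ⇔ m > (11/ε)^{1/3}.
Take K = (11/ε)^{1/3}. Then m > K implies 11/m^3 < ε.

K = (11/ε)^{1/3}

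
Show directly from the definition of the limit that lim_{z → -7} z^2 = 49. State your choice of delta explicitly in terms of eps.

delta = min(1, eps/15)

Fix eps > 0. We seek delta > 0 with 0 < |z + 7| < delta ⇒ |z^2 − 49| < eps.
Factor: z^2 − 49 = (z + 7)(z - 7), so |z^2 − 49| = |z + 7|·|z - 7|.
Restrict delta ≤ 1. Then |z + 7| < 1 gives |z| < 8, so by the triangle inequality |z - 7| ≤ 8 + 7 = 15.
Hence |z^2 − 49| ≤ 15|z + 7|, which is < eps once |z + 7| < eps/15.
Take delta = min(1, eps/15). If 0 < |z + 7| < delta then both bounds hold and |z^2 − 49| ≤ 15|z + 7| < 15·(eps/15) = eps.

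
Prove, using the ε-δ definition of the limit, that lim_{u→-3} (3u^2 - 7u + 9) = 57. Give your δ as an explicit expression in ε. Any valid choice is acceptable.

Let ε > 0 be given. We want δ > 0 such that 0 < |u + 3| < δ implies |(3u^2 - 7u + 9) − 57| < ε.
(3u^2 - 7u + 9) − 57 = 3u^2 - 7u - 48 = (u + 3)(3u - 16).
So |(3u^2 - 7u + 9) − 57| = |u + 3|·|3u - 16|.
Require δ ≤ 1. Then |u + 3| < 1 gives |u| < 4, and by the triangle inequality |3u - 16| ≤ 3·4 + 16 = 28.
Hence |(3u^2 - 7u + 9) − 57| ≤ 28|u + 3| < ε provided |u + 3| < ε/28.
Take δ = min(1, ε/28). Then 0 < |u + 3| < δ gives both |u + 3| < 1 and |u + 3| < ε/28, so |(3u^2 - 7u + 9) − 57| < ε.

δ = min(1, ε/28)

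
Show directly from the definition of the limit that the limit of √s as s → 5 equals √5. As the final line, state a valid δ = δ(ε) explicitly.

δ = min(5, √5·ε)

Suppose ε > 0. We want δ > 0 such that 0 < |s − 5| < δ implies |√s − √5| < ε.
Rationalise: √s − √5 = (s − 5)/(√s + √5), so |√s − √5| = |s − 5|/(√s + √5).
Restrict δ ≤ 5 so that |s − 5| < 5 forces s > 0, and then √s + √5 > √5.
Hence |√s − √5| < |s − 5|/√5, which is < ε once |s − 5| < √5·ε.
Take δ = min(5, √5·ε). If 0 < |s − 5| < δ then s > 0 and |√s − √5| < |s − 5|/√5 < ε.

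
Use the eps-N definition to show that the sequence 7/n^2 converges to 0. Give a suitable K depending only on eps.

Let eps > 0 be given. For n ≥ 1, |7/n^2 − 0| = 7/n^2.
7/n^2 < eps ⇔ n^2 > 7/eps ⇔ n > (7/eps)^{1/2}.
Take K = (7/eps)^{1/2}. Then n > K implies 7/n^2 < eps.

K = (7/eps)^{1/2}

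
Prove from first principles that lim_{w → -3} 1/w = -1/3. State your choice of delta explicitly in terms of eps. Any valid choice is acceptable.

Suppose eps > 0. We seek delta > 0 such that 0 < |w + 3| < delta implies |1/w + 1/3| < eps.
|1/w + 1/3| = |-3 − w|/(3·|w|) = |w + 3|/(3|w|).
Require delta ≤ 3/2 so that |w| > 3 − 3/2 = 3/2, hence 3|w| > 9/2.
Then |1/w + 1/3| < |w + 3|/(9/2), which is < eps when |w + 3| < (9/2)eps.
Take delta = min(3/2, (9/2)eps). Then 0 < |w + 3| < delta gives both |w + 3| < 3/2 and |w + 3| < (9/2)eps, so |1/w + 1/3| < eps.

delta = min(3/2, (9/2)eps)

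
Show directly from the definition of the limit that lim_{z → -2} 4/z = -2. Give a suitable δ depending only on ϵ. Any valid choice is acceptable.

δ = min(1, (1/2)ϵ)

Let ϵ > 0 be given. We seek δ > 0 such that 0 < |z + 2| < δ implies |4/z + 2| < ϵ.
|4/z + 2| = 4·|-2 − z|/(2·|z|) = 4|z + 2|/(2|z|).
Require δ ≤ 1 so that |z| > 2 − 1 = 1, hence 2|z| > 2.
Then |4/z + 2| < 4|z + 2|/2, which is < ϵ when |z + 2| < (1/2)ϵ.
Take δ = min(1, (1/2)ϵ). Then 0 < |z + 2| < δ gives both |z + 2| < 1 and |z + 2| < (1/2)ϵ, so |4/z + 2| < ϵ.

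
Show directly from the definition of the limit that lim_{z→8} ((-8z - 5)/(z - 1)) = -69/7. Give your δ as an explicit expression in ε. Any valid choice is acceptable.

δ = min(7/2, (49/26)ε)

Let ε > 0 be given. We want δ > 0 with 0 < |z − 8| < δ ⇒ |(-8z - 5)/(z - 1) + 69/7| < ε.
Combining over a common denominator, (-8z - 5)/(z - 1) + 69/7 = [(-8z - 5)·7 − (-69)·(z - 1)] / [7·(z - 1)] = 13(z − 8) / (7(z - 1)).
So |(-8z - 5)/(z - 1) + 69/7| = 13|z − 8| / (7·|z − 1|).
Restrict δ ≤ 7/2. Then |z − 8| < 7/2 gives |z − 1| = |(z − 8) + 7| ≥ 7 − 7/2 = 7/2.
Hence |(-8z - 5)/(z - 1) + 69/7| < 13|z − 8|/(7·(7/2)) = (26/49)|z − 8|, which is < ε once |z − 8| < (49/26)ε.
Take δ = min(7/2, (49/26)ε). Then 0 < |z − 8| < δ forces both bounds, so |(-8z - 5)/(z - 1) + 69/7| < ε.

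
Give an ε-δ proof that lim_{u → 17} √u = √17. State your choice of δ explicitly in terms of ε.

Let ε > 0 be given. We want δ > 0 such that 0 < |u − 17| < δ implies |√u − √17| < ε.
Multiplying by the conjugate, |√u − √17| = |u − 17|/(√u + √17).
Restrict δ ≤ 17 so that |u − 17| < 17 forces u > 0, and then √u + √17 > √17.
Hence |√u − √17| < |u − 17|/√17, which is < ε once |u − 17| < √17·ε.
Take δ = min(17, √17·ε). If 0 < |u − 17| < δ then u > 0 and |√u − √17| < |u − 17|/√17 < ε.

δ = min(17, √17·ε)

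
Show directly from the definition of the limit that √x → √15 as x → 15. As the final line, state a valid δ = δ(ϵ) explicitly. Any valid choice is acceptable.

Let ϵ > 0. We want δ > 0 such that 0 < |x − 15| < δ implies |√x − √15| < ϵ.
Multiplying by the conjugate, |√x − √15| = |x − 15|/(√x + √15).
Restrict δ ≤ 15 so that |x − 15| < 15 forces x > 0, and then √x + √15 > √15.
Hence |√x − √15| < |x − 15|/√15, which is < ϵ once |x − 15| < √15·ϵ.
Take δ = min(15, √15·ϵ). If 0 < |x − 15| < δ then x > 0 and |√x − √15| < |x − 15|/√15 < ϵ.

δ = min(15, √15·ϵ)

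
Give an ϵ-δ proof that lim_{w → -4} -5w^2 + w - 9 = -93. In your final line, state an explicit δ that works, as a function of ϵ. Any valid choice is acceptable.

Let ϵ > 0 be given. We want δ > 0 such that 0 < |w + 4| < δ implies |(-5w^2 + w - 9) + 93| < ϵ.
(-5w^2 + w - 9) + 93 = -5w^2 + w + 84 = (w + 4)(-5w + 21).
So |(-5w^2 + w - 9) + 93| = |w + 4|·|-5w + 21|.
Assume first that |w + 4| < 1, so |w| < 5. Then |-5w + 21| ≤ 5·5 + 21 = 46.
Hence |(-5w^2 + w - 9) + 93| ≤ 46|w + 4| < ϵ provided |w + 4| < ϵ/46.
Take δ = min(1, ϵ/46). Then 0 < |w + 4| < δ gives both |w + 4| < 1 and |w + 4| < ϵ/46, so |(-5w^2 + w - 9) + 93| < ϵ.

δ = min(1, ϵ/46)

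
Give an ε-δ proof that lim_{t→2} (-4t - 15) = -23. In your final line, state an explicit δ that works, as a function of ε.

Suppose ε > 0. We need δ > 0 so that 0 < |t − 2| < δ implies |(-4t - 15) + 23| < ε.
|(-4t - 15) + 23| = |-4t + 8| = 4|t − 2|.
Thus it suffices that |t − 2| < ε/4.
Take δ = ε/4. If 0 < |t − 2| < δ then |(-4t - 15) + 23| = 4|t − 2| < 4·(ε/4) = ε.

δ = ε/4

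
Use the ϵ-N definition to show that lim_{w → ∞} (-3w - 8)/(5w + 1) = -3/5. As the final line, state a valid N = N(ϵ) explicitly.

Suppose ϵ > 0. We seek N > 0 such that w > N implies |(-3w - 8)/(5w + 1) + 3/5| < ϵ.
(-3w - 8)/(5w + 1) + 3/5 = (5(-3w - 8) − (-3)(5w + 1)) / (5(5w + 1)) = -37/(5(5w + 1)).
For w > 0 we have 5w + 1 > 5w, so |(-3w - 8)/(5w + 1) + 3/5| = 37/(5(5w + 1)) < 37/(5·5w) = (37/25)/w.
Thus |(-3w - 8)/(5w + 1) + 3/5| < ϵ whenever w > (37/25)/ϵ.
Take N = (37/25)/ϵ. If w > N then |(-3w - 8)/(5w + 1) + 3/5| < (37/25)/w < ϵ.

N = (37/25)/ϵ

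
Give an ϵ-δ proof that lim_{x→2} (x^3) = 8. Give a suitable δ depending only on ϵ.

δ = min(1, ϵ/19)

Let ϵ > 0. We seek δ > 0 with 0 < |x − 2| < δ ⇒ |x^3 − 8| < ϵ.
Factor: x^3 − 8 = (x − 2)(x^2 + 2x + 4), so |x^3 − 8| = |x − 2|·|x^2 + 2x + 4|.
Restrict δ ≤ 1. Then |x − 2| < 1 gives |x| < 3, so by the triangle inequality |x^2 + 2x + 4| ≤ 3^2 + 2·3 + 4 = 19.
Hence |x^3 − 8| ≤ 19|x − 2|, which is < ϵ once |x − 2| < ϵ/19.
Take δ = min(1, ϵ/19). If 0 < |x − 2| < δ then both bounds hold and |x^3 − 8| ≤ 19|x − 2| < 19·(ϵ/19) = ϵ.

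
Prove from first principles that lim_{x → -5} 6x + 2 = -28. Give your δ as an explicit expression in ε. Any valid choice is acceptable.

δ = ε/6

Let ε > 0 be given. We need δ > 0 so that 0 < |x + 5| < δ implies |(6x + 2) + 28| < ε.
|(6x + 2) + 28| = |6x + 30| = 6|x + 5|.
So 6|x + 5| < ε exactly when |x + 5| < ε/6.
Choosing δ = ε/6 gives |(6x + 2) + 28| = 6|x + 5| < ε whenever |x + 5| < δ.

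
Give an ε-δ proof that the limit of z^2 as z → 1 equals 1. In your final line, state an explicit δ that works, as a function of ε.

δ = min(1, ε/3)

Fix ε > 0. We seek δ > 0 with 0 < |z − 1| < δ ⇒ |z^2 − 1| < ε.
Factor: z^2 − 1 = (z − 1)(z + 1), so |z^2 − 1| = |z − 1|·|z + 1|.
Impose δ ≤ 1 so that |z| < 2; then |z + 1| ≤ 3.
Hence |z^2 − 1| ≤ 3|z − 1|, which is < ε once |z − 1| < ε/3.
Take δ = min(1, ε/3). If 0 < |z − 1| < δ then both bounds hold and |z^2 − 1| ≤ 3|z − 1| < 3·(ε/3) = ε.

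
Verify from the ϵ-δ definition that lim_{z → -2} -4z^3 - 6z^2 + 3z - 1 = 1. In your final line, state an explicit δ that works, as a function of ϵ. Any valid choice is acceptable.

Suppose ϵ > 0. We want δ > 0 such that 0 < |z + 2| < δ implies |(-4z^3 - 6z^2 + 3z - 1) − 1| < ϵ.
(-4z^3 - 6z^2 + 3z - 1) − 1 = -4z^3 - 6z^2 + 3z - 2 = (z + 2)(-4z^2 + 2z - 1).
So |(-4z^3 - 6z^2 + 3z - 1) − 1| = |z + 2|·|-4z^2 + 2z - 1|.
Require δ ≤ 2. Then |z + 2| < 2 gives |z| < 4, and by the triangle inequality |-4z^2 + 2z - 1| ≤ 4·4^2 + 2·4 + 1 = 73.
Hence |(-4z^3 - 6z^2 + 3z - 1) − 1| ≤ 73|z + 2| < ϵ provided |z + 2| < ϵ/73.
Take δ = min(2, ϵ/73). Then 0 < |z + 2| < δ gives both |z + 2| < 2 and |z + 2| < ϵ/73, so |(-4z^3 - 6z^2 + 3z - 1) − 1| < ϵ.

δ = min(2, ϵ/73)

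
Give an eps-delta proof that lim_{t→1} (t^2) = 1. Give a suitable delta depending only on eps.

Let eps > 0 be given. We seek delta > 0 with 0 < |t − 1| < delta ⇒ |t^2 − 1| < eps.
Factor: t^2 − 1 = (t − 1)(t + 1), so |t^2 − 1| = |t − 1|·|t + 1|.
Impose delta ≤ 2 so that |t| < 3; then |t + 1| ≤ 4.
Hence |t^2 − 1| ≤ 4|t − 1|, which is < eps once |t − 1| < eps/4.
Take delta = min(2, eps/4). If 0 < |t − 1| < delta then both bounds hold and |t^2 − 1| ≤ 4|t − 1| < 4·(eps/4) = eps.

delta = min(2, eps/4)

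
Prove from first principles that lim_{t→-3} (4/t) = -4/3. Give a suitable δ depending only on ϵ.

δ = min(3/2, (9/8)ϵ)

Let ϵ > 0. We seek δ > 0 such that 0 < |t + 3| < δ implies |4/t + 4/3| < ϵ.
|4/t + 4/3| = 4·|-3 − t|/(3·|t|) = 4|t + 3|/(3|t|).
Require δ ≤ 3/2 so that |t| > 3 − 3/2 = 3/2, hence 3|t| > 9/2.
Then |4/t + 4/3| < 4|t + 3|/(9/2), which is < ϵ when |t + 3| < (9/8)ϵ.
Take δ = min(3/2, (9/8)ϵ). Then 0 < |t + 3| < δ gives both |t + 3| < 3/2 and |t + 3| < (9/8)ϵ, so |4/t + 4/3| < ϵ.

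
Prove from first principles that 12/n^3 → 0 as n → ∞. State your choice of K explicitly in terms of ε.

Let ε > 0 be given. For n ≥ 1, |12/n^3 − 0| = 12/n^3.
12/n^3 < ε ⇔ n^3 > 12/ε ⇔ n > (12/ε)^{1/3}.
Take K = (12/ε)^{1/3}. Then n > K implies 12/n^3 < ε.

K = (12/ε)^{1/3}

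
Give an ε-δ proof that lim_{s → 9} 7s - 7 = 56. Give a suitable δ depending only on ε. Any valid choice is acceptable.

Let ε > 0. We need δ > 0 so that 0 < |s − 9| < δ implies |(7s - 7) − 56| < ε.
|(7s - 7) − 56| = |7s - 63| = 7|s − 9|.
Thus it suffices that |s − 9| < ε/7.
Choosing δ = ε/7 gives |(7s - 7) − 56| = 7|s − 9| < ε whenever |s − 9| < δ.

δ = ε/7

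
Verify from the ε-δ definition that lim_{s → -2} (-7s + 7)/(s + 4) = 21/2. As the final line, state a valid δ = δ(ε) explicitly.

Let ε > 0 be given. We want δ > 0 with 0 < |s + 2| < δ ⇒ |(-7s + 7)/(s + 4) − (21/2)| < ε.
Combining over a common denominator, (-7s + 7)/(s + 4) − (21/2) = [(-7s + 7)·2 − 21·(s + 4)] / [2·(s + 4)] = -35(s + 2) / (2(s + 4)).
So |(-7s + 7)/(s + 4) − (21/2)| = 35|s + 2| / (2·|s + 4|).
Require δ ≤ 1, so |s + 4| ≥ |2| − |s + 2| > 2 − 1 = 1.
Hence |(-7s + 7)/(s + 4) − (21/2)| < 35|s + 2|/(2·1) = (35/2)|s + 2|, which is < ε once |s + 2| < (2/35)ε.
Take δ = min(1, (2/35)ε). Then 0 < |s + 2| < δ forces both bounds, so |(-7s + 7)/(s + 4) − (21/2)| < ε.

δ = min(1, (2/35)ε)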